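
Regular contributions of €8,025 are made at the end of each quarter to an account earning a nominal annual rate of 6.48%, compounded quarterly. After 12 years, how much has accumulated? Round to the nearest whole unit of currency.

i = 0.0648/4 = 0.0162 per quarter; n = 12·4 = 48.
Accumulation factor s(48|0.0162) = 71.773101; FV = 8025 × 71.773101 = 575,979.1366

€575,979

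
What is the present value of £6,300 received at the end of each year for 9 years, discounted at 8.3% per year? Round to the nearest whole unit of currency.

Annuity factor a(9|0.083) = 6.169703; PV = 6300 × 6.169703 = 38,869.1262

£38,869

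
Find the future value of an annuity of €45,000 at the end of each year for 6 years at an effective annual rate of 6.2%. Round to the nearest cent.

FV = 45000 × [(1+0.062)^6 − 1] / 0.062 = 45000 × 7.010544 = 315,474.5022

€315,474.50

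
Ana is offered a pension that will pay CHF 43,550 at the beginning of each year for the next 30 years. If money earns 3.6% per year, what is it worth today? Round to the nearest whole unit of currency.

PV = 43550 × [1 − (1+0.036)^(−30)] / 0.036 × (1+i) = 43550 × 18.817657 = 819,508.9747
(annuity-due: payments at period start, so ×(1+i).)

CHF 819,509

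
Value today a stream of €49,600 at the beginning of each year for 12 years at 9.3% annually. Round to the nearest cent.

€382,404.44

PV = PMT · [1 − (1+i)^(−n)] / i × (1+i) = 49600 · 7.709767 = 382,404.4449
Payments are at the start of each period, so multiply by (1+i).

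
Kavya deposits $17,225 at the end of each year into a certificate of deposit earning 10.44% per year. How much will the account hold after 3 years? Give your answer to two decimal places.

FV = PMT · [(1+i)^n − 1] / i = 17225 · 3.324099 = 57,257.6115

$57,257.61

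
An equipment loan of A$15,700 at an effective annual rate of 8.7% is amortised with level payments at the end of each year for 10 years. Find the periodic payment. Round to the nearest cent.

A$2,414.17

Annuity-PV factor = 6.503279; PMT = 15700 / 6.503279 = 2,414.1668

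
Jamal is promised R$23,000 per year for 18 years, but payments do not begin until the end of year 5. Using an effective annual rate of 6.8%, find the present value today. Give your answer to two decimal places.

R$180,424.34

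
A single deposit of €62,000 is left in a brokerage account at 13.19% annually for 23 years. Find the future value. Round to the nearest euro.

€1,071,463

FV = 62,000 × (1 + 0.1319)^23 = 1,071,462.7266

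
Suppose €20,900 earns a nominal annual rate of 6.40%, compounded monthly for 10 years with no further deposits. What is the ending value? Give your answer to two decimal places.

€39,569.10

i = 0.064/12 = 0.00533333 per month; n = 10·12 = 120.
FV = 20,900 × (1 + 0.00533333)^120 = 39,569.1010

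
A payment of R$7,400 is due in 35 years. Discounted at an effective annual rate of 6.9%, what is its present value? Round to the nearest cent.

R$716.16

PV = FV·(1+i)^(−n) = 7,400 × 0.096779 = 716.1633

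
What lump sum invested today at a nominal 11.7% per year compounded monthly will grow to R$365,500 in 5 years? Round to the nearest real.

R$204,200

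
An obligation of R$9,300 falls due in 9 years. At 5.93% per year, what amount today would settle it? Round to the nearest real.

Discount factor = (1+0.0593)^(−9) = 0.595428; PV = 9,300 × 0.595428 = 5,537.4803

R$5,537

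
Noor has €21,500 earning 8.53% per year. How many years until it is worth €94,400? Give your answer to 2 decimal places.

n = ln(94400/21500) / ln(1+0.0853) = ln(4.39070) / 0.081856 = 18.0742 years

18.07 years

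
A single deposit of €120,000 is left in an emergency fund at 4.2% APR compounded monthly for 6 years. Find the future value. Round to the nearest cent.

€154,323.61

With 12 periods per year: i = 0.0035, n = 72.
120,000 × (1+0.0035)^72 = 120,000 × 1.286030 = 154,323.6112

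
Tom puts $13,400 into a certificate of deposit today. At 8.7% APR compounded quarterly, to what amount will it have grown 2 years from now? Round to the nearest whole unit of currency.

$15,917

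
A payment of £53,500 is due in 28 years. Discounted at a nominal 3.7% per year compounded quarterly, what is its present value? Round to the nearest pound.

£19,076

With 4 periods per year: i = 0.00925, n = 112.
PV = FV·(1+i)^(−n) = 53,500 × 0.356565 = 19,076.2444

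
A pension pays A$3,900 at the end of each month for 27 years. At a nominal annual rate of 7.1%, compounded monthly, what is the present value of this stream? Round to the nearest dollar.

Periodic rate i = 0.071/12 = 0.00591667; n = 27 × 12 = 324 periods.
PV = 3900 × [1 − (1+0.00591667)^(−324)] / 0.00591667 = 3900 × 144.020207 = 561,678.8062

A$561,679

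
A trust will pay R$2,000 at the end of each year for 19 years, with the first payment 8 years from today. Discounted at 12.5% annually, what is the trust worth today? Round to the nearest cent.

Value one period before first payment (t=7): 2000 × [1 − (1+0.125)^(−19)] / 0.125 = 2000 × 7.146523 = 14,293.0451
PV₀ = 14,293.0451 / (1+0.125)^7 = 14,293.0451 / 2.280697 = 6,266.9626

R$6,266.96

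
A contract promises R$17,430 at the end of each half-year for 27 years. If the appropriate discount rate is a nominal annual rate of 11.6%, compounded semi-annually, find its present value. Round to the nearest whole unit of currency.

R$286,207

Periodic rate i = 0.116/2 = 0.058; n = 27 × 2 = 54 periods.
PV = PMT · [1 − (1+i)^(−n)] / i = 17430 · 16.420374 = 286,207.1193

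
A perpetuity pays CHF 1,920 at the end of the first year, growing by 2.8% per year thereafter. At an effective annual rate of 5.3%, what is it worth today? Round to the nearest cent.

PV = PMT / (i − g) = 1920 / (0.053 − 0.028) = 1920 / 0.025000 = 76,800.0000

CHF 76,800.00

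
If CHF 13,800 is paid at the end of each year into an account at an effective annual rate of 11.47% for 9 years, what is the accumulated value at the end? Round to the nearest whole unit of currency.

CHF 199,382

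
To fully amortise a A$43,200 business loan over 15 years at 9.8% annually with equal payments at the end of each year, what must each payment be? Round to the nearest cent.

PMT = 43200 / ( [1 − (1+0.098)^(−15)] / 0.098 ) = 43200 / 7.693705 = 5,614.9798

A$5,614.98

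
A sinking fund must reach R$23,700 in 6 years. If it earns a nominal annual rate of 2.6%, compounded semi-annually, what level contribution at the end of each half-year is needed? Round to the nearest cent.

With 2 periods per year: i = 0.013, n = 12.
PMT = 23700 / ( [(1+0.013)^12 − 1] / 0.013 ) = 23700 / 12.896290 = 1,837.7378

R$1,837.74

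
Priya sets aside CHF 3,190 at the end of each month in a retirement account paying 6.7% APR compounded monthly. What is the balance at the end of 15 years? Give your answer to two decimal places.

With 12 periods per year: i = 0.00558333, n = 180.
FV = PMT · [(1+i)^n − 1] / i = 3190 · 308.826562 = 985,156.7334

CHF 985,156.73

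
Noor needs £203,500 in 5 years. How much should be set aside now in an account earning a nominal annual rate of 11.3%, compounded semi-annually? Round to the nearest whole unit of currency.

£117,454

With 2 periods per year: i = 0.0565, n = 10.
PV = 203,500 / (1 + 0.0565)^10 = 203,500 / 1.732587 = 117,454.4295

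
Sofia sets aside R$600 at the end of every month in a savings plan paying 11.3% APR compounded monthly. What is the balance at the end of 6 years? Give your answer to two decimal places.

R$61,403.54

With 12 periods per year: i = 0.00941667, n = 72.
FV = 600 × [(1+0.00941667)^72 − 1] / 0.00941667 = 600 × 102.339239 = 61,403.5436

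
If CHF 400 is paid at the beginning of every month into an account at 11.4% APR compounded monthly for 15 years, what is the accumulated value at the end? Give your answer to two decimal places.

With 12 periods per year: i = 0.0095, n = 180.
Accumulation factor s(180|0.0095) × (1+i) = 476.538674; FV = 400 × 476.538674 = 190,615.4697
(annuity-due: payments at period start, so ×(1+i).)

CHF 190,615.47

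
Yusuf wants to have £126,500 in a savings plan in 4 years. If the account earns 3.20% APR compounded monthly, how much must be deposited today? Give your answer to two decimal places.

£111,320.42

i = 0.032/12 = 0.00266667 per month; n = 4·12 = 48.
PV = 126,500 / (1 + 0.00266667)^48 = 126,500 / 1.136359 = 111,320.4158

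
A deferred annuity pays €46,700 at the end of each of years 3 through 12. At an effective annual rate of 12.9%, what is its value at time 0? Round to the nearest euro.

€199,603

Value one period before first payment (t=2): 46700 × [1 − (1+0.129)^(−10)] / 0.129 = 46700 × 5.448000 = 254,421.5788
PV₀ = 254,421.5788 / (1+0.129)^2 = 254,421.5788 / 1.274641 = 199,602.5381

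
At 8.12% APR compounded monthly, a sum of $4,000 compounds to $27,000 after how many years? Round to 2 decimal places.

23.60 years

Periodic rate i = 0.0812/12 = 0.00676667.
n = ln(27000/4000) / ln(1+0.00676667) = ln(6.75000) / 0.006744 = 283.1521 months
= 283.1521/12 years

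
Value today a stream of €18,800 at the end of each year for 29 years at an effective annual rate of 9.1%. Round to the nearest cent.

€190,066.23

Annuity factor a(29|0.091) = 10.109906; PV = 18800 × 10.109906 = 190,066.2292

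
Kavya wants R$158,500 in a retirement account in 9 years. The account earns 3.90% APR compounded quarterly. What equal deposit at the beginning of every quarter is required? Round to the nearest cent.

i = 0.039/4 = 0.00975 per quarter; n = 9·4 = 36.
FV-annuity factor × (1+i) = 43.297503; PMT = 158500 / 43.297503 = 3,660.7192

R$3,660.72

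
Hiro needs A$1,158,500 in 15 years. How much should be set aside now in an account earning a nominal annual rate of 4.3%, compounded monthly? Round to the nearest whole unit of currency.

A$608,523

With 12 periods per year: i = 0.00358333, n = 180.
PV = FV·(1+i)^(−n) = 1,158,500 × 0.525268 = 608,522.6994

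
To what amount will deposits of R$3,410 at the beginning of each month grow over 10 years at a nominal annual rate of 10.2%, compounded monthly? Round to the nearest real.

With 12 periods per year: i = 0.0085, n = 120.
FV = PMT · [(1+i)^n − 1] / i × (1+i) = 3410 · 208.969076 = 712,584.5503
(annuity-due: payments at period start, so ×(1+i).)

R$712,585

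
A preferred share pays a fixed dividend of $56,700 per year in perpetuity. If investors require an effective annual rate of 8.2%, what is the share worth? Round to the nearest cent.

$691,463.41

PV = PMT / i = 56700 / 0.082 = 691,463.4146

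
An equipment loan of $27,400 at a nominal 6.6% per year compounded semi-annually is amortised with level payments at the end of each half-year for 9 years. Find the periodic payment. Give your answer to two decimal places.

$2,043.09

i = 0.066/2 = 0.033 per half-year; n = 9·2 = 18.
PMT = 27400 / ( [1 − (1+0.033)^(−18)] / 0.033 ) = 27400 / 13.411061 = 2,043.0896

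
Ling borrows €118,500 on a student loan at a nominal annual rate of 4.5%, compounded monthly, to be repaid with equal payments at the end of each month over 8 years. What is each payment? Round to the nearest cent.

€1,472.15

With 12 periods per year: i = 0.00375, n = 96.
PMT = 118500 / ( [1 − (1+0.00375)^(−96)] / 0.00375 ) = 118500 / 80.494336 = 1,472.1533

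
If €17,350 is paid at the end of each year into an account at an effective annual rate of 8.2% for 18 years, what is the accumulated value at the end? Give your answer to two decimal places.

FV = 17350 × [(1+0.082)^18 − 1] / 0.082 = 17350 × 38.187045 = 662,545.2283

€662,545.23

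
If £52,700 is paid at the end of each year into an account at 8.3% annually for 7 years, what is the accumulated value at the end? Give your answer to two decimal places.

£474,571.51

FV = PMT · [(1+i)^n − 1] / i = 52700 · 9.005152 = 474,571.5141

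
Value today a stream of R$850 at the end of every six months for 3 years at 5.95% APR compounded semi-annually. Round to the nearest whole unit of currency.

R$4,608

i = 0.0595/2 = 0.02975 per half-year; n = 3·2 = 6.
Annuity factor a(6|0.02975) = 5.421683; PV = 850 × 5.421683 = 4,608.4306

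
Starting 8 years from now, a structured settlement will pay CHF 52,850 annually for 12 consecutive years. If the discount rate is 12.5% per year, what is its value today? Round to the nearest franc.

CHF 140,276

Value one period before first payment (t=7): 52850 × [1 − (1+0.125)^(−12)] / 0.125 = 52850 × 6.053476 = 319,926.2173
PV₀ = 319,926.2173 / (1+0.125)^7 = 319,926.2173 / 2.280697 = 140,275.6126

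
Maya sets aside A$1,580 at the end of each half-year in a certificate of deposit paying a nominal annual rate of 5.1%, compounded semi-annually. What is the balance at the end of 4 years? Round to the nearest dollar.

A$13,828

With 2 periods per year: i = 0.0255, n = 8.
FV = 1580 × [(1+0.0255)^8 − 1] / 0.0255 = 1580 × 8.751599 = 13,827.5259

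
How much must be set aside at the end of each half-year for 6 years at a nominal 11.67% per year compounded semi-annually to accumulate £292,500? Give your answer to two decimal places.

With 2 periods per year: i = 0.05835, n = 12.
FV-annuity factor = 16.708317; PMT = 292500 / 16.708317 = 17,506.2517

£17,506.25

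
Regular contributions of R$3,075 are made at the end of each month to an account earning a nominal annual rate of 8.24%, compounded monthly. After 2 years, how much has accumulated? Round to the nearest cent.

Periodic rate i = 0.0824/12 = 0.00686667; n = 2 × 12 = 24 periods.
FV = PMT · [(1+i)^n − 1] / i = 3075 · 25.994171 = 79,932.0753

R$79,932.08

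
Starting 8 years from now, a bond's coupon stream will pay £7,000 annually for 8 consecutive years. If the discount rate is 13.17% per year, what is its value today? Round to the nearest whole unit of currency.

PV at t=7 (ordinary 8-year annuity): 7000 × a(8|0.1317) = 7000 × 4.770971 = 33,396.7968
Discount back 7 years: 33,396.7968 × (1+0.1317)^(−7) = 33,396.7968 × 0.420611 = 14,047.0653

£14,047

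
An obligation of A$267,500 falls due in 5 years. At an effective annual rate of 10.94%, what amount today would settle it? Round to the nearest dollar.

PV = FV·(1+i)^(−n) = 267,500 × 0.595058 = 159,177.9762

A$159,178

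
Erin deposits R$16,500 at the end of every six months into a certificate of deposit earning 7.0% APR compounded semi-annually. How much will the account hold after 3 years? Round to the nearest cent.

R$108,077.51

i = 0.07/2 = 0.035 per half-year; n = 3·2 = 6.
FV = PMT · [(1+i)^n − 1] / i = 16500 · 6.550152 = 108,077.5110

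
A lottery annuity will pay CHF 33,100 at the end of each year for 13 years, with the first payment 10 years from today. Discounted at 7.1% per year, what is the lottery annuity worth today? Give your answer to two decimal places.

CHF 148,371.01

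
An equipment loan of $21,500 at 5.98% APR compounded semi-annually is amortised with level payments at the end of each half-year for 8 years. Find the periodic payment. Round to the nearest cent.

$1,710.33

i = 0.0598/2 = 0.0299 per half-year; n = 8·2 = 16.
PMT = 21500 / ( [1 − (1+0.0299)^(−16)] / 0.0299 ) = 21500 / 12.570710 = 1,710.3250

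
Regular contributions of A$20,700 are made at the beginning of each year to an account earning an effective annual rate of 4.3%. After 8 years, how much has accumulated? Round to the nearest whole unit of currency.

A$201,075

Accumulation factor s(8|0.043) × (1+i) = 9.713777; FV = 20700 × 9.713777 = 201,075.1887
(Beginning-of-period payments → annuity-due factor ×(1+i).)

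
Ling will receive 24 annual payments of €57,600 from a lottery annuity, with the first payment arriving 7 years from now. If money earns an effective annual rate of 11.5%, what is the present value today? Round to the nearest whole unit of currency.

Value one period before first payment (t=6): 57600 × [1 − (1+0.115)^(−24)] / 0.115 = 57600 × 8.057822 = 464,130.5234
Discount back 6 years: 464,130.5234 × (1+0.115)^(−6) = 464,130.5234 × 0.520416 = 241,541.0369

€241,541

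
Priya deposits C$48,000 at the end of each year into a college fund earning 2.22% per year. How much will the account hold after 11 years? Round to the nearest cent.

C$590,690.11

FV = PMT · [(1+i)^n − 1] / i = 48000 · 12.306044 = 590,690.1069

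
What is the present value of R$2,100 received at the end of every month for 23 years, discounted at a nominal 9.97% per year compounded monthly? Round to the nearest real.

R$226,999

Periodic rate i = 0.0997/12 = 0.00830833; n = 23 × 12 = 276 periods.
PV = PMT · [1 − (1+i)^(−n)] / i = 2100 · 108.094611 = 226,998.6824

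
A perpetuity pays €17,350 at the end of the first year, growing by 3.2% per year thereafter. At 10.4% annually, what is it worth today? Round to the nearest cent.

€240,972.22

PV = PMT / (i − g) = 17350 / (0.104 − 0.032) = 17350 / 0.072000 = 240,972.2222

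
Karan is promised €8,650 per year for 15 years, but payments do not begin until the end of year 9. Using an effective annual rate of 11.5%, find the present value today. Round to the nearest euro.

PV at t=8 (ordinary 15-year annuity): 8650 × a(15|0.115) = 8650 × 6.996708 = 60,521.5228
PV₀ = 60,521.5228 / (1+0.115)^8 = 60,521.5228 / 2.388905 = 25,334.4166

€25,334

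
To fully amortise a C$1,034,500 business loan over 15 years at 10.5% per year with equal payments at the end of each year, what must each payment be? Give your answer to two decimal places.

Annuity-PV factor = 7.393825; PMT = 1.0345e+06 / 7.393825 = 139,914.0576

C$139,914.06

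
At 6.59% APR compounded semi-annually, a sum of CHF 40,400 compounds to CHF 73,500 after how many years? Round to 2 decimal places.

Periodic rate i = 0.0659/2 = 0.03295.
n = ln(73500/40400) / ln(1+0.03295) = ln(1.81931) / 0.032419 = 18.4601 half-years
= 18.4601/2 years

9.23 years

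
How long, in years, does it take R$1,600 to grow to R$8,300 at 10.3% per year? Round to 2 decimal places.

n = ln(8300/1600) / ln(1+0.103) = ln(5.18750) / 0.098034 = 16.7927 years

16.79 years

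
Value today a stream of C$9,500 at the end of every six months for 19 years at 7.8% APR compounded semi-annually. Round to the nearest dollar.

Periodic rate i = 0.078/2 = 0.039; n = 19 × 2 = 38 periods.
PV = 9500 × [1 − (1+0.039)^(−38)] / 0.039 = 9500 × 19.649401 = 186,669.3111

C$186,669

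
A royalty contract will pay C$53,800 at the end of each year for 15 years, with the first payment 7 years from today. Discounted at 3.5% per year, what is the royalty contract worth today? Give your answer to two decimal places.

C$504,074.86

Value one period before first payment (t=6): 53800 × [1 − (1+0.035)^(−15)] / 0.035 = 53800 × 11.517411 = 619,636.7062
PV₀ = 619,636.7062 / (1+0.035)^6 = 619,636.7062 / 1.229255 = 504,074.8598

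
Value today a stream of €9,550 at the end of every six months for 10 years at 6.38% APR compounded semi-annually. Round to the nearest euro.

€139,616

With 2 periods per year: i = 0.0319, n = 20.
PV = 9550 × [1 − (1+0.0319)^(−20)] / 0.0319 = 9550 × 14.619460 = 139,615.8410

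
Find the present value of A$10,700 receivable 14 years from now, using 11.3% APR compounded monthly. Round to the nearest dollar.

A$2,216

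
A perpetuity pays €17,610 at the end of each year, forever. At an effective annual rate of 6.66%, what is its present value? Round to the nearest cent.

PV = PMT / i = 17610 / 0.0666 = 264,414.4144

€264,414.41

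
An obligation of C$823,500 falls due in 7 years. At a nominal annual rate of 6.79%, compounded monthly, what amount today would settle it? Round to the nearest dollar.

Periodic rate i = 0.0679/12 = 0.00565833; n = 7 × 12 = 84 periods.
Discount factor = (1+0.00565833)^(−84) = 0.622532; PV = 823,500 × 0.622532 = 512,655.0498

C$512,655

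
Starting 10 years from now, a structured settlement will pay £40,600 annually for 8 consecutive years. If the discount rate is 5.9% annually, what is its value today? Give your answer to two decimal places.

£151,098.52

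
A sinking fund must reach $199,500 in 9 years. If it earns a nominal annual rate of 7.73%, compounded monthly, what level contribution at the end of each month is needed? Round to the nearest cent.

i = 0.0773/12 = 0.00644167 per month; n = 9·12 = 108.
FV-annuity factor = 155.339213; PMT = 199500 / 155.339213 = 1,284.2862

$1,284.29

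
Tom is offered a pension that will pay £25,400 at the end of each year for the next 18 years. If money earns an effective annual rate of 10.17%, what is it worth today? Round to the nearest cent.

Annuity factor a(18|0.1017) = 8.112801; PV = 25400 × 8.112801 = 206,065.1418

£206,065.14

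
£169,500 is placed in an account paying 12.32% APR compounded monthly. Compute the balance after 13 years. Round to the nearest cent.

With 12 periods per year: i = 0.0102667, n = 156.
169,500 × (1+0.0102667)^156 = 169,500 × 4.920619 = 834,044.8870

£834,044.89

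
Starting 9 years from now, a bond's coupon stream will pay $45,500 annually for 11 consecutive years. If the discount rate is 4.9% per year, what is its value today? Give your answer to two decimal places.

Value one period before first payment (t=8): 45500 × [1 − (1+0.049)^(−11)] / 0.049 = 45500 × 8.350211 = 379,934.6137
PV₀ = 379,934.6137 / (1+0.049)^8 = 379,934.6137 / 1.466236 = 259,122.3991

$259,122.40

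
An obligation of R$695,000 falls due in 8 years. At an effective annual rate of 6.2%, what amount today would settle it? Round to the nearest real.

R$429,525

PV = 695,000 / (1 + 0.062)^8 = 695,000 / 1.618066 = 429,525.2217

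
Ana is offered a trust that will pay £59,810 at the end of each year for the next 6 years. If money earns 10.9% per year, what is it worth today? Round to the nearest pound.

£253,759

PV = 59810 × [1 − (1+0.109)^(−6)] / 0.109 = 59810 × 4.242753 = 253,759.0581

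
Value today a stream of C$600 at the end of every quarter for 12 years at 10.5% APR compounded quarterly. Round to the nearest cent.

i = 0.105/4 = 0.02625 per quarter; n = 12·4 = 48.
PV = PMT · [1 − (1+i)^(−n)] / i = 600 · 27.112300 = 16,267.3801

C$16,267.38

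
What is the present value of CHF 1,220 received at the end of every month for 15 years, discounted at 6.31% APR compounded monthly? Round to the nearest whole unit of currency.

CHF 141,746

With 12 periods per year: i = 0.00525833, n = 180.
PV = PMT · [1 − (1+i)^(−n)] / i = 1220 · 116.184990 = 141,745.6882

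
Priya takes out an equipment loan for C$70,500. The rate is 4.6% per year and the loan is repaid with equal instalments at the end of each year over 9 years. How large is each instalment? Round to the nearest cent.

Annuity-PV factor = 7.236158; PMT = 70500 / 7.236158 = 9,742.7385

C$9,742.74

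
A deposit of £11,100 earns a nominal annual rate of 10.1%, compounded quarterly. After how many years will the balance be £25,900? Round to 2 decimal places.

8.49 years

Periodic rate i = 0.101/4 = 0.02525.
n = ln(25900/11100) / ln(1+0.02525) = ln(2.33333) / 0.024936 = 33.9782 quarters
= 33.9782/4 years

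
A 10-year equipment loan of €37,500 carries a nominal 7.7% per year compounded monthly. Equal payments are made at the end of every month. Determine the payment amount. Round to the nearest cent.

i = 0.077/12 = 0.00641667 per month; n = 10·12 = 120.
PMT = 37500 / ( [1 − (1+0.00641667)^(−120)] / 0.00641667 ) = 37500 / 83.508555 = 449.0558

€449.06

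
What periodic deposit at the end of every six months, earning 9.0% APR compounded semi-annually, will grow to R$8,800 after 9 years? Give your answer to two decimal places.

R$327.68

With 2 periods per year: i = 0.045, n = 18.
PMT = 8800 / ( [(1+0.045)^18 − 1] / 0.045 ) = 8800 / 26.855084 = 327.6847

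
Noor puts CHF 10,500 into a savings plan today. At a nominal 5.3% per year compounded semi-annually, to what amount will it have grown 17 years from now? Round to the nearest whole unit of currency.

CHF 25,550

With 2 periods per year: i = 0.0265, n = 34.
FV = PV·(1+i)^n = 10,500 × 2.433349 = 25,550.1659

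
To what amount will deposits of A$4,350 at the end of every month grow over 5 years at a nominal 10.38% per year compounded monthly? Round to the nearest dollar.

A$340,256

With 12 periods per year: i = 0.00865, n = 60.
FV = PMT · [(1+i)^n − 1] / i = 4350 · 78.219702 = 340,255.7044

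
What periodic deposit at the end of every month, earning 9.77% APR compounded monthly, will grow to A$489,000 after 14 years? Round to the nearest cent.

Periodic rate i = 0.0977/12 = 0.00814167; n = 14 × 12 = 168 periods.
FV-annuity factor = 356.808551; PMT = 489000 / 356.808551 = 1,370.4829

A$1,370.48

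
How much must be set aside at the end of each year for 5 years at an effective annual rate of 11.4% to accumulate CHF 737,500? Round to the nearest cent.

CHF 117,482.39

PMT = 737500 / ( [(1+0.114)^5 − 1] / 0.114 ) = 737500 / 6.277537 = 117,482.3892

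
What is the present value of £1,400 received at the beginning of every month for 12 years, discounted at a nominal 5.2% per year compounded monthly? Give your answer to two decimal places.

£150,388.64

Periodic rate i = 0.052/12 = 0.00433333; n = 12 × 12 = 144 periods.
PV = 1400 × [1 − (1+0.00433333)^(−144)] / 0.00433333 × (1+i) = 1400 × 107.420460 = 150,388.6434
Payments are at the start of each period, so multiply by (1+i).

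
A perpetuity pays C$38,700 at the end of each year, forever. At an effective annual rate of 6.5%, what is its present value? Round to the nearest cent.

C$595,384.62

PV = PMT / i = 38700 / 0.065 = 595,384.6154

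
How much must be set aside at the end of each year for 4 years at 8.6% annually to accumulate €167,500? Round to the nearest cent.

€36,843.80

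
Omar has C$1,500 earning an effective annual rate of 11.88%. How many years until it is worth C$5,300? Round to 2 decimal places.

(1+i)^n = 5300/1500 = 3.53333, so n = ln 3.53333 / ln 1.1188 = 11.2442 years

11.24 years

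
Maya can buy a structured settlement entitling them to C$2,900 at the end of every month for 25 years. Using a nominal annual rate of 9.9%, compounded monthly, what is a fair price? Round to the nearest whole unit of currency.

C$321,629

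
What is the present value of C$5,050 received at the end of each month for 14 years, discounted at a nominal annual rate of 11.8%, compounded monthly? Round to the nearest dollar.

Periodic rate i = 0.118/12 = 0.00983333; n = 14 × 12 = 168 periods.
PV = 5050 × [1 − (1+0.00983333)^(−168)] / 0.00983333 = 5050 × 82.045516 = 414,329.8543

C$414,330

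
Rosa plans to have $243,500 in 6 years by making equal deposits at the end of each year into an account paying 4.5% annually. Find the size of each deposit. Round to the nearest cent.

$36,251.89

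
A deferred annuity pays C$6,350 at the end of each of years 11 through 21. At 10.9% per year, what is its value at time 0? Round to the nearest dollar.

PV at t=10 (ordinary 11-year annuity): 6350 × a(11|0.109) = 6350 × 6.234453 = 39,588.7764
Discount back 10 years: 39,588.7764 × (1+0.109)^(−10) = 39,588.7764 × 0.355373 = 14,068.7858

C$14,069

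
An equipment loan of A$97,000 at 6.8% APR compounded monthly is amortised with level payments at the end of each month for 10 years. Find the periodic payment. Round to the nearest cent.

A$1,116.28

Periodic rate i = 0.068/12 = 0.00566667; n = 10 × 12 = 120 periods.
PMT = 97000 / ( [1 − (1+0.00566667)^(−120)] / 0.00566667 ) = 97000 / 86.895823 = 1,116.2792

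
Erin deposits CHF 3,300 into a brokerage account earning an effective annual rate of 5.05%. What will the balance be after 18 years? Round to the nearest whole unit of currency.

CHF 8,010

FV = 3,300 × (1 + 0.0505)^18 = 8,010.1926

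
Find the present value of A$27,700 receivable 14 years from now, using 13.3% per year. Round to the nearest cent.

A$4,822.38

Discount factor = (1+0.133)^(−14) = 0.174093; PV = 27,700 × 0.174093 = 4,822.3756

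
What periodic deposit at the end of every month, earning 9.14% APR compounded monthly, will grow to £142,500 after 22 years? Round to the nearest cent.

With 12 periods per year: i = 0.00761667, n = 264.
FV-annuity factor = 841.916472; PMT = 142500 / 841.916472 = 169.2567

£169.26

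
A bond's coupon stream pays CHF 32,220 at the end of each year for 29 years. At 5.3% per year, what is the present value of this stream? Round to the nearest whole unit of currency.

PV = PMT · [1 − (1+i)^(−n)] / i = 32220 · 14.648032 = 471,959.5987

CHF 471,960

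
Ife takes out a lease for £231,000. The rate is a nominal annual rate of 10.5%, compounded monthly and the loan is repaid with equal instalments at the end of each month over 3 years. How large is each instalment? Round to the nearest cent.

£7,508.06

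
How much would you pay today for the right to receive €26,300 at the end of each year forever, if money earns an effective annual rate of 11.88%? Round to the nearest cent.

€221,380.47

PV = C/r = 26300/0.1188 = 221,380.4714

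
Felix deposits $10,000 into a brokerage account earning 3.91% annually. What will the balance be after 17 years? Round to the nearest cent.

FV = 10,000 × (1 + 0.0391)^17 = 19,194.4142

$19,194.41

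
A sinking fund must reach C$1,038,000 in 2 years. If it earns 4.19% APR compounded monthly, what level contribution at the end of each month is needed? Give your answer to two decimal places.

With 12 periods per year: i = 0.00349167, n = 24.
PMT = 1.038e+06 / ( [(1+0.00349167)^24 − 1] / 0.00349167 ) = 1.038e+06 / 24.988835 = 41,538.5514

C$41,538.55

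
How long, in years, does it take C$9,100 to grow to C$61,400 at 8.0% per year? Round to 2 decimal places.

n = ln(61400/9100) / ln(1+0.08) = ln(6.74725) / 0.076961 = 24.8065 years

24.81 years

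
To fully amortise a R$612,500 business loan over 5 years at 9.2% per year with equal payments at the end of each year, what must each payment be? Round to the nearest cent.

R$158,287.14

Annuity-PV factor = 3.869550; PMT = 612500 / 3.869550 = 158,287.1371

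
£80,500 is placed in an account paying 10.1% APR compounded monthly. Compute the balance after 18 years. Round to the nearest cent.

i = 0.101/12 = 0.00841667 per month; n = 18·12 = 216.
FV = PV·(1+i)^n = 80,500 × 6.112843 = 492,083.8331

£492,083.83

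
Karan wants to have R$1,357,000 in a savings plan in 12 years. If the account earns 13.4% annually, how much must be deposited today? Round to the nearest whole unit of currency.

PV = FV·(1+i)^(−n) = 1,357,000 × 0.221128 = 300,070.4247

R$300,070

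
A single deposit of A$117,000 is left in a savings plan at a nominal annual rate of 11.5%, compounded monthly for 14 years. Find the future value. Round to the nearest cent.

A$580,859.14

With 12 periods per year: i = 0.00958333, n = 168.
117,000 × (1+0.00958333)^168 = 117,000 × 4.964608 = 580,859.1424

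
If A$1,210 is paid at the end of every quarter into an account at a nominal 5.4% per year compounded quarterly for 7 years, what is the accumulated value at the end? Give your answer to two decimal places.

A$40,842.18

With 4 periods per year: i = 0.0135, n = 28.
Accumulation factor s(28|0.0135) = 33.753868; FV = 1210 × 33.753868 = 40,842.1802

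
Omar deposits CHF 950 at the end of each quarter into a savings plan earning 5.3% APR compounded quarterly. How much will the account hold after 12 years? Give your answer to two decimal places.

CHF 63,168.71

With 4 periods per year: i = 0.01325, n = 48.
FV = 950 × [(1+0.01325)^48 − 1] / 0.01325 = 950 × 66.493377 = 63,168.7085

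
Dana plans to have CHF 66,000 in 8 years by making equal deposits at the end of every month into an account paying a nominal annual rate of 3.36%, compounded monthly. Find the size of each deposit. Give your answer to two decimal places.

i = 0.0336/12 = 0.0028 per month; n = 8·12 = 96.
FV-annuity factor = 109.965025; PMT = 66000 / 109.965025 = 600.1908

CHF 600.19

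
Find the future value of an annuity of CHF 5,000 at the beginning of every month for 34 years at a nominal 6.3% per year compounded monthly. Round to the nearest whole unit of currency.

CHF 7,150,552

Periodic rate i = 0.063/12 = 0.00525; n = 34 × 12 = 408 periods.
Accumulation factor s(408|0.00525) × (1+i) = 1430.110393; FV = 5000 × 1430.110393 = 7,150,551.9663
(Beginning-of-period payments → annuity-due factor ×(1+i).)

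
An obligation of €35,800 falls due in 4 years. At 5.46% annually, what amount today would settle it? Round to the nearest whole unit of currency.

€28,942

Discount factor = (1+0.0546)^(−4) = 0.808442; PV = 35,800 × 0.808442 = 28,942.2279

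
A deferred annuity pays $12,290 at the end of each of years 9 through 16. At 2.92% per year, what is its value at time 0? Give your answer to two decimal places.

$68,760.43

Value one period before first payment (t=8): 12290 × [1 − (1+0.0292)^(−8)] / 0.0292 = 12290 × 7.043442 = 86,563.9038
Discount back 8 years: 86,563.9038 × (1+0.0292)^(−8) = 86,563.9038 × 0.794331 = 68,760.4347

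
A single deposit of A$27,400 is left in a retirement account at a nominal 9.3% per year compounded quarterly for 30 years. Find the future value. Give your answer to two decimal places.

A$432,076.81

i = 0.093/4 = 0.02325 per quarter; n = 30·4 = 120.
27,400 × (1+0.02325)^120 = 27,400 × 15.769227 = 432,076.8130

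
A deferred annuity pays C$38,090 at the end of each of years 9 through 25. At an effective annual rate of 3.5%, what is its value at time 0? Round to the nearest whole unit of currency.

C$365,952

PV at t=8 (ordinary 17-year annuity): 38090 × a(17|0.035) = 38090 × 12.651321 = 481,888.8012
Discount back 8 years: 481,888.8012 × (1+0.035)^(−8) = 481,888.8012 × 0.759412 = 365,951.9244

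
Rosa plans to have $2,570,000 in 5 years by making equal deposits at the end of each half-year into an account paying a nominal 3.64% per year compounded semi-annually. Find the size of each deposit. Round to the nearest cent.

$236,647.32

i = 0.0364/2 = 0.0182 per half-year; n = 5·2 = 10.
PMT = 2.57e+06 / ( [(1+0.0182)^10 − 1] / 0.0182 ) = 2.57e+06 / 10.860043 = 236,647.3162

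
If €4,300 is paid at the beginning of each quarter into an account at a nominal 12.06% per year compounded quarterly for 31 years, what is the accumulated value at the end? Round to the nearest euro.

€5,697,474

Periodic rate i = 0.1206/4 = 0.03015; n = 31 × 4 = 124 periods.
FV = 4300 × [(1+0.03015)^124 − 1] / 0.03015 × (1+i) = 4300 × 1324.993936 = 5,697,473.9234
Payments are at the start of each period, so multiply by (1+i).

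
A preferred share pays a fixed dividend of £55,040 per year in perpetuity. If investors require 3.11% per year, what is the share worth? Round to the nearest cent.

£1,769,774.92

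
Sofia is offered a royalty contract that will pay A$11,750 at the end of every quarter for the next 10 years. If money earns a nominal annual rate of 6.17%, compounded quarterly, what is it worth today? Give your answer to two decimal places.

A$348,799.30

i = 0.0617/4 = 0.015425 per quarter; n = 10·4 = 40.
PV = PMT · [1 − (1+i)^(−n)] / i = 11750 · 29.685047 = 348,799.3039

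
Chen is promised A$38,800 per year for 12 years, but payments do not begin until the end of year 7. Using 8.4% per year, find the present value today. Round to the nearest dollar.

A$176,543

Value one period before first payment (t=6): 38800 × [1 − (1+0.084)^(−12)] / 0.084 = 38800 × 7.382358 = 286,435.4984
Discount back 6 years: 286,435.4984 × (1+0.084)^(−6) = 286,435.4984 × 0.616346 = 176,543.2619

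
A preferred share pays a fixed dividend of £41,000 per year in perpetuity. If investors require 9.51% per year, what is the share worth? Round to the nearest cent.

£431,125.13

PV = C/r = 41000/0.0951 = 431,125.1314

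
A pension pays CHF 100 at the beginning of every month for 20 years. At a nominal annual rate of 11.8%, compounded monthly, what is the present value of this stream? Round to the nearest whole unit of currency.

CHF 9,289

With 12 periods per year: i = 0.00983333, n = 240.
Annuity factor a(240|0.00983333) × (1+i) = 92.886012; PV = 100 × 92.886012 = 9,288.6012
(annuity-due: payments at period start, so ×(1+i).)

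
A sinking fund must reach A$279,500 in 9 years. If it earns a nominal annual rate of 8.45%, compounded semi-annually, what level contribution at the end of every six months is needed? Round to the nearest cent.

A$10,675.42

i = 0.0845/2 = 0.04225 per half-year; n = 9·2 = 18.
PMT = 279500 / ( [(1+0.04225)^18 − 1] / 0.04225 ) = 279500 / 26.181636 = 10,675.4217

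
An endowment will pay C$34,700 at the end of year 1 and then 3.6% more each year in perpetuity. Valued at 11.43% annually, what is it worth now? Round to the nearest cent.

PV = PMT / (i − g) = 34700 / (0.1143 − 0.036) = 34700 / 0.078300 = 443,167.3052

C$443,167.31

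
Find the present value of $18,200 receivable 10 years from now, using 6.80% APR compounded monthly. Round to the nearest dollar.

Periodic rate i = 0.068/12 = 0.00566667; n = 10 × 12 = 120 periods.
Discount factor = (1+0.00566667)^(−120) = 0.507590; PV = 18,200 × 0.507590 = 9,238.1441

$9,238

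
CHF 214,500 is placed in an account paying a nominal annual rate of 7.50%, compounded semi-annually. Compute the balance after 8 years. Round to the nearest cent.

CHF 386,577.86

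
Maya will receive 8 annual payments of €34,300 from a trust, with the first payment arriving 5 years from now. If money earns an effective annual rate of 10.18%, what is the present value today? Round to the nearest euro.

€123,359

Value one period before first payment (t=4): 34300 × [1 − (1+0.1018)^(−8)] / 0.1018 = 34300 × 5.300146 = 181,795.0203
Discount back 4 years: 181,795.0203 × (1+0.1018)^(−4) = 181,795.0203 × 0.678561 = 123,359.0201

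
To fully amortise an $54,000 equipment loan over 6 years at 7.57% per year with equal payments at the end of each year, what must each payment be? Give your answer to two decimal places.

$11,529.08

Annuity-PV factor = 4.683808; PMT = 54000 / 4.683808 = 11,529.0797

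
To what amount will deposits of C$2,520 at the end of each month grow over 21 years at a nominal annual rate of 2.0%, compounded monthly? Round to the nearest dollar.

Periodic rate i = 0.02/12 = 0.00166667; n = 21 × 12 = 252 periods.
FV = 2520 × [(1+0.00166667)^252 − 1] / 0.00166667 = 2520 × 312.857732 = 788,401.4845

C$788,401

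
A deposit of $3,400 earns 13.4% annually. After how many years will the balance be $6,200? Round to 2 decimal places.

4.78 years

(1+i)^n = 6200/3400 = 1.82353, so n = ln 1.82353 / ln 1.134 = 4.7775 years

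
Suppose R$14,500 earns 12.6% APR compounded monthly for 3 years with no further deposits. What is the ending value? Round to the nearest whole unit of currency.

With 12 periods per year: i = 0.0105, n = 36.
14,500 × (1+0.0105)^36 = 14,500 × 1.456490 = 21,119.1019

R$21,119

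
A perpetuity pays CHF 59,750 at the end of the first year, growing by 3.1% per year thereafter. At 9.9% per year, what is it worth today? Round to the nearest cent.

PV = D₁/(r − g) = 59750/(0.099 − 0.031) = 878,676.4706

CHF 878,676.47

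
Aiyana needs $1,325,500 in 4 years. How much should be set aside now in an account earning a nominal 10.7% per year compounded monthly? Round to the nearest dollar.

Periodic rate i = 0.107/12 = 0.00891667; n = 4 × 12 = 48 periods.
Discount factor = (1+0.00891667)^(−48) = 0.653049; PV = 1,325,500 × 0.653049 = 865,616.4610

$865,616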